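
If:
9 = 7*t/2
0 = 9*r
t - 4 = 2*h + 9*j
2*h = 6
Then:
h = 3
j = -52/63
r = 0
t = 18/7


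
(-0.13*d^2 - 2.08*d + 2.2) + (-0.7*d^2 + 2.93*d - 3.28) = -0.83*d^2 + 0.85*d - 1.08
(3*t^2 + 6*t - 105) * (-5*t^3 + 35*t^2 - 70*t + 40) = -15*t^5 + 75*t^4 + 525*t^3 - 3975*t^2 + 7590*t - 4200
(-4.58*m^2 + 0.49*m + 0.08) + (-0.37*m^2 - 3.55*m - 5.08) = -4.95*m^2 - 3.06*m - 5.0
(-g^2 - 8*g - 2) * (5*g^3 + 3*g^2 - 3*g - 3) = -5*g^5 - 43*g^4 - 31*g^3 + 21*g^2 + 30*g + 6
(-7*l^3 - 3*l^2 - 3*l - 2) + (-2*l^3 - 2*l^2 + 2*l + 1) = -9*l^3 - 5*l^2 - l - 1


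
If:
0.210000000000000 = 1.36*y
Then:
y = 0.15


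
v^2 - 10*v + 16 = (v - 8)*(v - 2)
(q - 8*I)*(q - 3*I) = q^2 - 11*I*q - 24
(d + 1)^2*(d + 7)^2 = d^4 + 16*d^3 + 78*d^2 + 112*d + 49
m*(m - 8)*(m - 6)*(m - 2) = m^4 - 16*m^3 + 76*m^2 - 96*m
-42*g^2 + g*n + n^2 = (-6*g + n)*(7*g + n)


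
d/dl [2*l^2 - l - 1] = 4*l - 1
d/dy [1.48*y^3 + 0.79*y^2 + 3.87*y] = 4.44*y^2 + 1.58*y + 3.87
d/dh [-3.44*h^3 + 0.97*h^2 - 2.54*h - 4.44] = -10.32*h^2 + 1.94*h - 2.54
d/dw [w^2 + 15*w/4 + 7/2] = 2*w + 15/4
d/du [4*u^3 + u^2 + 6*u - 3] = 12*u^2 + 2*u + 6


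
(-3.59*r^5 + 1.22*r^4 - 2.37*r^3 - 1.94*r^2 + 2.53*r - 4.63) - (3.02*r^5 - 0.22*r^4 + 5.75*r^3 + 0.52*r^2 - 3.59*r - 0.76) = -6.61*r^5 + 1.44*r^4 - 8.12*r^3 - 2.46*r^2 + 6.12*r - 3.87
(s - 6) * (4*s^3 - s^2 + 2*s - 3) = 4*s^4 - 25*s^3 + 8*s^2 - 15*s + 18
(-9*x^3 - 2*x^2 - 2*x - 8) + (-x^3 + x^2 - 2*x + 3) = -10*x^3 - x^2 - 4*x - 5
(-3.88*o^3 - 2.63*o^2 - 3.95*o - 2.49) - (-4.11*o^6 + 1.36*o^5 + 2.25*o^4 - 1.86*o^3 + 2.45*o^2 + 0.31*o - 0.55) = 4.11*o^6 - 1.36*o^5 - 2.25*o^4 - 2.02*o^3 - 5.08*o^2 - 4.26*o - 1.94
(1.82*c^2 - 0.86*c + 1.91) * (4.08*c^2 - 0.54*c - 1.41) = 7.4256*c^4 - 4.4916*c^3 + 5.691*c^2 + 0.1812*c - 2.6931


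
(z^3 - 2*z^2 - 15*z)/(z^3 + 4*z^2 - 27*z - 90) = z/(z + 6)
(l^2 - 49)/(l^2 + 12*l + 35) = (l - 7)/(l + 5)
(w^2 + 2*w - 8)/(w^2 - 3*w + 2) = (w + 4)/(w - 1)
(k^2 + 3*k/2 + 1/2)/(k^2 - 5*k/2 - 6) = (2*k^2 + 3*k + 1)/(2*k^2 - 5*k - 12)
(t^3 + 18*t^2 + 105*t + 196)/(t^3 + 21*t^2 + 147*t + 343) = (t + 4)/(t + 7)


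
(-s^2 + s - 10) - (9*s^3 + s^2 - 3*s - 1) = -9*s^3 - 2*s^2 + 4*s - 9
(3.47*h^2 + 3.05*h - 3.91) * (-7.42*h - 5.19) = -25.7474*h^3 - 40.6403*h^2 + 13.1827*h + 20.2929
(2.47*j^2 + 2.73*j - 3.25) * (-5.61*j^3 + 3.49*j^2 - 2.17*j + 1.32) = -13.8567*j^5 - 6.695*j^4 + 22.4003*j^3 - 14.0062*j^2 + 10.6561*j - 4.29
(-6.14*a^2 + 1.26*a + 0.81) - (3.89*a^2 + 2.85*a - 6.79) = -10.03*a^2 - 1.59*a + 7.6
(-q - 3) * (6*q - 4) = -6*q^2 - 14*q + 12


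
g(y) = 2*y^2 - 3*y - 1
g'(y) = 4*y - 3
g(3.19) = 9.78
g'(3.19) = 9.76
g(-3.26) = 30.04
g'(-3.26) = -16.04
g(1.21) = -1.70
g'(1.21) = 1.84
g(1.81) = 0.12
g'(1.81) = 4.24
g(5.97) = 52.37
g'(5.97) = 20.88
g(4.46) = 25.40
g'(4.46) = 14.84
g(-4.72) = 57.72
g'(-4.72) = -21.88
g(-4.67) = 56.63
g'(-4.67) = -21.68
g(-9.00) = 188.00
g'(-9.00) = -39.00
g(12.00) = 251.00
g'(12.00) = 45.00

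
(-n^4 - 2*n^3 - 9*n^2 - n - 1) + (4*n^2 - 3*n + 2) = -n^4 - 2*n^3 - 5*n^2 - 4*n + 1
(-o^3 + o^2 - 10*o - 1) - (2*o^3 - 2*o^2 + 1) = -3*o^3 + 3*o^2 - 10*o - 2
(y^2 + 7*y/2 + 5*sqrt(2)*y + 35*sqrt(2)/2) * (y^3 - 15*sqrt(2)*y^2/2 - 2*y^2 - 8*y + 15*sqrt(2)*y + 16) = y^5 - 5*sqrt(2)*y^4/2 + 3*y^4/2 - 90*y^3 - 15*sqrt(2)*y^3/4 - 249*y^2/2 - 45*sqrt(2)*y^2/2 - 60*sqrt(2)*y + 581*y + 280*sqrt(2)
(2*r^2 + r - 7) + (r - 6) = 2*r^2 + 2*r - 13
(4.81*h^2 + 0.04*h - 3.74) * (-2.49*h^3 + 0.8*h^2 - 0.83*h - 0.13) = -11.9769*h^5 + 3.7484*h^4 + 5.3523*h^3 - 3.6505*h^2 + 3.099*h + 0.4862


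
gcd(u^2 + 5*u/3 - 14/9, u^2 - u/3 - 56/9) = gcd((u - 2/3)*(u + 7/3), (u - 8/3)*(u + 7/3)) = u + 7/3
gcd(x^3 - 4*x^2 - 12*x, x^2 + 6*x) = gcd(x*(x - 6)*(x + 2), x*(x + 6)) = x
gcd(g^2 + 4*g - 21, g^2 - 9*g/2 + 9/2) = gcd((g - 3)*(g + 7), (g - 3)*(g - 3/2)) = g - 3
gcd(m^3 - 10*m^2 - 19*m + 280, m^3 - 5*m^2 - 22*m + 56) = m - 7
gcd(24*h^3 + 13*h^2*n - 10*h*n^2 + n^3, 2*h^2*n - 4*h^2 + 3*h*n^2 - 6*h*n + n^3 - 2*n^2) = h + n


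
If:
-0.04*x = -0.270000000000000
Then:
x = 6.75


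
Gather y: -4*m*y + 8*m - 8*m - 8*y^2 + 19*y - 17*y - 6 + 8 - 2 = -8*y^2 + y*(2 - 4*m)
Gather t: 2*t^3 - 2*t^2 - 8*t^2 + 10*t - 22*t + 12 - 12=2*t^3 - 10*t^2 - 12*t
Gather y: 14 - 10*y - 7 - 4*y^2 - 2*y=-4*y^2 - 12*y + 7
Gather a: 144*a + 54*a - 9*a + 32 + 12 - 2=189*a + 42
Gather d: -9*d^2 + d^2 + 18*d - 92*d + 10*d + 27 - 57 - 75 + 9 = -8*d^2 - 64*d - 96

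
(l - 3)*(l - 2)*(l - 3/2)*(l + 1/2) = l^4 - 6*l^3 + 41*l^2/4 - 9*l/4 - 9/2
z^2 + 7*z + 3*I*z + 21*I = (z + 7)*(z + 3*I)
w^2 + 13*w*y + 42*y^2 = (w + 6*y)*(w + 7*y)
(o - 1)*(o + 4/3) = o^2 + o/3 - 4/3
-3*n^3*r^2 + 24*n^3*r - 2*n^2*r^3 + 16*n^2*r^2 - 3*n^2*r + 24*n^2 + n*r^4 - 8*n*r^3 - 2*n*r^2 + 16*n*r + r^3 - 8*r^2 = (-3*n + r)*(n + r)*(r - 8)*(n*r + 1)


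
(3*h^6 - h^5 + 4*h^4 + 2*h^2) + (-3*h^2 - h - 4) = 3*h^6 - h^5 + 4*h^4 - h^2 - h - 4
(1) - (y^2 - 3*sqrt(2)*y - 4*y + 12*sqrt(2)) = -y^2 + 4*y + 3*sqrt(2)*y - 12*sqrt(2) + 1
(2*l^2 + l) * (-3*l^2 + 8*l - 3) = -6*l^4 + 13*l^3 + 2*l^2 - 3*l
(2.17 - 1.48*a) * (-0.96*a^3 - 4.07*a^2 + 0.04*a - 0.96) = 1.4208*a^4 + 3.9404*a^3 - 8.8911*a^2 + 1.5076*a - 2.0832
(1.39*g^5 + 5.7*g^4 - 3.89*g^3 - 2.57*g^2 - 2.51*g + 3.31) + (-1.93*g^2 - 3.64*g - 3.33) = 1.39*g^5 + 5.7*g^4 - 3.89*g^3 - 4.5*g^2 - 6.15*g - 0.02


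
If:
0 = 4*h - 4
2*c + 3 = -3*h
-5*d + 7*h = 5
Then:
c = -3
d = 2/5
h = 1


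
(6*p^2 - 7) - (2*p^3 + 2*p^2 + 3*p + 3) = -2*p^3 + 4*p^2 - 3*p - 10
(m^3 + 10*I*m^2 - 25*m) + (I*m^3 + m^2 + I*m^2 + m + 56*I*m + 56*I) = m^3 + I*m^3 + m^2 + 11*I*m^2 - 24*m + 56*I*m + 56*I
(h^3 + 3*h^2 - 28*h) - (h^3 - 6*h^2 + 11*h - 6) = 9*h^2 - 39*h + 6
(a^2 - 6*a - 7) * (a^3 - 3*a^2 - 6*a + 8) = a^5 - 9*a^4 + 5*a^3 + 65*a^2 - 6*a - 56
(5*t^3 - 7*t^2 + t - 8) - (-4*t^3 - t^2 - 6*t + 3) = 9*t^3 - 6*t^2 + 7*t - 11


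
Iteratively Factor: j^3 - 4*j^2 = (j)*(j^2 - 4*j) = j^2*(j - 4)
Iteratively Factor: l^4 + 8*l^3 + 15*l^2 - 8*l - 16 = (l + 1)*(l^3 + 7*l^2 + 8*l - 16) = (l + 1)*(l + 4)*(l^2 + 3*l - 4) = (l - 1)*(l + 1)*(l + 4)*(l + 4)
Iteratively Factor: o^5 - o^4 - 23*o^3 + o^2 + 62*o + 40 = (o - 2)*(o^4 + o^3 - 21*o^2 - 41*o - 20) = (o - 5)*(o - 2)*(o^3 + 6*o^2 + 9*o + 4) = (o - 5)*(o - 2)*(o + 4)*(o^2 + 2*o + 1) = (o - 5)*(o - 2)*(o + 1)*(o + 4)*(o + 1)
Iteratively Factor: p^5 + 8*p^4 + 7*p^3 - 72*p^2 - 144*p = (p + 4)*(p^4 + 4*p^3 - 9*p^2 - 36*p) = (p + 3)*(p + 4)*(p^3 + p^2 - 12*p) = (p + 3)*(p + 4)^2*(p^2 - 3*p) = p*(p + 3)*(p + 4)^2*(p - 3)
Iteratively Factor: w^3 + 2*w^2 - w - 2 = (w + 2)*(w^2 - 1) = (w - 1)*(w + 2)*(w + 1)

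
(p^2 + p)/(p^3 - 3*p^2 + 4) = p/(p^2 - 4*p + 4)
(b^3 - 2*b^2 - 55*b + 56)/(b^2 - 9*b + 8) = b + 7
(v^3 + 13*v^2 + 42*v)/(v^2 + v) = (v^2 + 13*v + 42)/(v + 1)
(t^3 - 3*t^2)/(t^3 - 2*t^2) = (t - 3)/(t - 2)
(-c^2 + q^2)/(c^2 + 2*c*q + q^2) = (-c + q)/(c + q)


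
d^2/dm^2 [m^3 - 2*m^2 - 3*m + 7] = 6*m - 4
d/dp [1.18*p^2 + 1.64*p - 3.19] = 2.36*p + 1.64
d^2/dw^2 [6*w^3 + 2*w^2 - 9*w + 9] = 36*w + 4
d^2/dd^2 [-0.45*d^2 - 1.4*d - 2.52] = -0.900000000000000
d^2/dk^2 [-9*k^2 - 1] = -18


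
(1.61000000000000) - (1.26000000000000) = 0.350000000000000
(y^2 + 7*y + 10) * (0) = 0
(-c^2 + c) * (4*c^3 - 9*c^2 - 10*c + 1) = -4*c^5 + 13*c^4 + c^3 - 11*c^2 + c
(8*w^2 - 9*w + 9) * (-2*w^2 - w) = -16*w^4 + 10*w^3 - 9*w^2 - 9*w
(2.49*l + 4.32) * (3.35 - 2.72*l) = -6.7728*l^2 - 3.4089*l + 14.472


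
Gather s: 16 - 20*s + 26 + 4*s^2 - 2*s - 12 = 4*s^2 - 22*s + 30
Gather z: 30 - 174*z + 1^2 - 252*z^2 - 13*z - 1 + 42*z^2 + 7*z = -210*z^2 - 180*z + 30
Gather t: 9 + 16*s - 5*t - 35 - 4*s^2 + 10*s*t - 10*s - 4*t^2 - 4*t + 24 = -4*s^2 + 6*s - 4*t^2 + t*(10*s - 9) - 2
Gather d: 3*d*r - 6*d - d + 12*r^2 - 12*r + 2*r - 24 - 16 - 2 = d*(3*r - 7) + 12*r^2 - 10*r - 42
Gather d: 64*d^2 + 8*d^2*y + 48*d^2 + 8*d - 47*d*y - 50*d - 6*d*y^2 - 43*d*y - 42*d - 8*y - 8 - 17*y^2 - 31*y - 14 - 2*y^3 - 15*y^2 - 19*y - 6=d^2*(8*y + 112) + d*(-6*y^2 - 90*y - 84) - 2*y^3 - 32*y^2 - 58*y - 28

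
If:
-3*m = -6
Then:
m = 2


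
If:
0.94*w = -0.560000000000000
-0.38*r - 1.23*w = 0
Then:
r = 1.93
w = -0.60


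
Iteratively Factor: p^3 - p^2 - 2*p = (p + 1)*(p^2 - 2*p) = p*(p + 1)*(p - 2)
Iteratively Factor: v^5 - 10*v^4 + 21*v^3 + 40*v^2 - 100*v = (v + 2)*(v^4 - 12*v^3 + 45*v^2 - 50*v) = (v - 5)*(v + 2)*(v^3 - 7*v^2 + 10*v) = (v - 5)*(v - 2)*(v + 2)*(v^2 - 5*v) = v*(v - 5)*(v - 2)*(v + 2)*(v - 5)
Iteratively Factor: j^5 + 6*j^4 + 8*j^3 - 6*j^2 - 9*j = (j + 3)*(j^4 + 3*j^3 - j^2 - 3*j) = (j - 1)*(j + 3)*(j^3 + 4*j^2 + 3*j) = j*(j - 1)*(j + 3)*(j^2 + 4*j + 3) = j*(j - 1)*(j + 3)^2*(j + 1)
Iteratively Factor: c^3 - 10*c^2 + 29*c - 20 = (c - 1)*(c^2 - 9*c + 20) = (c - 5)*(c - 1)*(c - 4)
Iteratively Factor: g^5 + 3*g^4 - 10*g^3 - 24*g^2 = (g + 4)*(g^4 - g^3 - 6*g^2) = g*(g + 4)*(g^3 - g^2 - 6*g) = g*(g - 3)*(g + 4)*(g^2 + 2*g) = g*(g - 3)*(g + 2)*(g + 4)*(g)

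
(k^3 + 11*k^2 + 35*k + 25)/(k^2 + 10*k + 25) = k + 1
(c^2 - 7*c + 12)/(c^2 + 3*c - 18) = (c - 4)/(c + 6)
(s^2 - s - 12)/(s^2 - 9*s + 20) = (s + 3)/(s - 5)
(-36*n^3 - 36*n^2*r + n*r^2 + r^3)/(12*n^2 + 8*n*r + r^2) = (-6*n^2 - 5*n*r + r^2)/(2*n + r)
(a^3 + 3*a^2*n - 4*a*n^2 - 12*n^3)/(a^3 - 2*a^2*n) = 1 + 5*n/a + 6*n^2/a^2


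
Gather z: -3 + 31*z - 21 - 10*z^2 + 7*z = -10*z^2 + 38*z - 24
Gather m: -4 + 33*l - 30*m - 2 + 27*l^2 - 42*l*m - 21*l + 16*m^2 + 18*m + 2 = 27*l^2 + 12*l + 16*m^2 + m*(-42*l - 12) - 4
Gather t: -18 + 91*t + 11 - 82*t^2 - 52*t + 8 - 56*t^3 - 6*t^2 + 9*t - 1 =-56*t^3 - 88*t^2 + 48*t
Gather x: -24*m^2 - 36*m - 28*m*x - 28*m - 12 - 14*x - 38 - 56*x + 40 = -24*m^2 - 64*m + x*(-28*m - 70) - 10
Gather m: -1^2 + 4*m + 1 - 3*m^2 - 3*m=-3*m^2 + m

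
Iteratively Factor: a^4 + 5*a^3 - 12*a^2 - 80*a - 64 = (a + 1)*(a^3 + 4*a^2 - 16*a - 64) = (a - 4)*(a + 1)*(a^2 + 8*a + 16) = (a - 4)*(a + 1)*(a + 4)*(a + 4)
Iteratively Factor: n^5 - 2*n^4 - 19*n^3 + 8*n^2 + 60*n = (n - 2)*(n^4 - 19*n^2 - 30*n) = (n - 2)*(n + 2)*(n^3 - 2*n^2 - 15*n) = n*(n - 2)*(n + 2)*(n^2 - 2*n - 15) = n*(n - 5)*(n - 2)*(n + 2)*(n + 3)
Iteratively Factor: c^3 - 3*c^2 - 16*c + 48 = (c + 4)*(c^2 - 7*c + 12) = (c - 3)*(c + 4)*(c - 4)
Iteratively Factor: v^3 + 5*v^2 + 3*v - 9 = (v + 3)*(v^2 + 2*v - 3) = (v - 1)*(v + 3)*(v + 3)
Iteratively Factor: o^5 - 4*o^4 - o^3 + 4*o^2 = (o)*(o^4 - 4*o^3 - o^2 + 4*o) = o*(o - 1)*(o^3 - 3*o^2 - 4*o) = o^2*(o - 1)*(o^2 - 3*o - 4) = o^2*(o - 4)*(o - 1)*(o + 1)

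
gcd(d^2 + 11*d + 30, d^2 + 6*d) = d + 6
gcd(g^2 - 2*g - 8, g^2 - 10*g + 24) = g - 4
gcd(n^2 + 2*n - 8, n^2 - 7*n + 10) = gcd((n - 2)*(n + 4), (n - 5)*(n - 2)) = n - 2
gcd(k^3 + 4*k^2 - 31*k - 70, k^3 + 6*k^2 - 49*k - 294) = k + 7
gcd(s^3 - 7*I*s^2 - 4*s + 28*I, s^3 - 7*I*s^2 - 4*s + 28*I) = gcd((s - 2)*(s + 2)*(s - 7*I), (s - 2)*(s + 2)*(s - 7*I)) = s^3 - 7*I*s^2 - 4*s + 28*I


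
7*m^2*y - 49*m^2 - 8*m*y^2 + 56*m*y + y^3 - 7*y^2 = (-7*m + y)*(-m + y)*(y - 7)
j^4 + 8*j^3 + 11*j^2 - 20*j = j*(j - 1)*(j + 4)*(j + 5)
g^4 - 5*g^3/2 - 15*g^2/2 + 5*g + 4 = (g - 4)*(g - 1)*(g + 1/2)*(g + 2)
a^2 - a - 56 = (a - 8)*(a + 7)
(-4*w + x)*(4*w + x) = -16*w^2 + x^2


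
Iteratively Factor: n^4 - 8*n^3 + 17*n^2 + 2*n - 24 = (n - 2)*(n^3 - 6*n^2 + 5*n + 12) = (n - 3)*(n - 2)*(n^2 - 3*n - 4) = (n - 4)*(n - 3)*(n - 2)*(n + 1)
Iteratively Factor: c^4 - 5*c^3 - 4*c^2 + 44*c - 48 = (c - 4)*(c^3 - c^2 - 8*c + 12) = (c - 4)*(c + 3)*(c^2 - 4*c + 4) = (c - 4)*(c - 2)*(c + 3)*(c - 2)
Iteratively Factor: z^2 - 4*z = (z - 4)*(z)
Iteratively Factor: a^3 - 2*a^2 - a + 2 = (a - 1)*(a^2 - a - 2) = (a - 2)*(a - 1)*(a + 1)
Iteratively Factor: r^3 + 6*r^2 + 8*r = (r + 2)*(r^2 + 4*r) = r*(r + 2)*(r + 4)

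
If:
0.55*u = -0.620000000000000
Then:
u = -1.13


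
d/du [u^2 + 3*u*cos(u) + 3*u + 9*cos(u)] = -3*u*sin(u) + 2*u - 9*sin(u) + 3*cos(u) + 3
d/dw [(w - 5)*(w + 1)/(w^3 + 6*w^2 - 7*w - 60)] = (-w^4 + 8*w^3 + 32*w^2 - 60*w + 205)/(w^6 + 12*w^5 + 22*w^4 - 204*w^3 - 671*w^2 + 840*w + 3600)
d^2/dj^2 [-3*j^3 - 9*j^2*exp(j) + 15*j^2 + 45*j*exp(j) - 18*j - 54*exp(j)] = -9*j^2*exp(j) + 9*j*exp(j) - 18*j + 18*exp(j) + 30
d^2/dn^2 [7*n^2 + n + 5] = 14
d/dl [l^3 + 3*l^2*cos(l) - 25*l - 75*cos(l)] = -3*l^2*sin(l) + 3*l^2 + 6*l*cos(l) + 75*sin(l) - 25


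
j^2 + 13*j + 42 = (j + 6)*(j + 7)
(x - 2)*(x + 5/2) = x^2 + x/2 - 5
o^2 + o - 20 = (o - 4)*(o + 5)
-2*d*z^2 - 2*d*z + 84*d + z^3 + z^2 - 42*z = (-2*d + z)*(z - 6)*(z + 7)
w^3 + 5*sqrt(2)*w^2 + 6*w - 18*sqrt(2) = (w - sqrt(2))*(w + 3*sqrt(2))^2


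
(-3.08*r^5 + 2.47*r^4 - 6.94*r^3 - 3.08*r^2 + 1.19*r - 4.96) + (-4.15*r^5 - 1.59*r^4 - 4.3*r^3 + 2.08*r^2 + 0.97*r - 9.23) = -7.23*r^5 + 0.88*r^4 - 11.24*r^3 - 1.0*r^2 + 2.16*r - 14.19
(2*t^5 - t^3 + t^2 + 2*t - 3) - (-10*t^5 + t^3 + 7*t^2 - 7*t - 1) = 12*t^5 - 2*t^3 - 6*t^2 + 9*t - 2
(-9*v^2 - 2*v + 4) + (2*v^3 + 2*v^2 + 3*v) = 2*v^3 - 7*v^2 + v + 4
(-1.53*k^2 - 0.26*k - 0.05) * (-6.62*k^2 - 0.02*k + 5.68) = 10.1286*k^4 + 1.7518*k^3 - 8.3542*k^2 - 1.4758*k - 0.284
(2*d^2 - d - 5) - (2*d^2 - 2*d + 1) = d - 6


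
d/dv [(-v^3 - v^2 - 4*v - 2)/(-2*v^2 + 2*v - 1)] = (2*v^4 - 4*v^3 - 7*v^2 - 6*v + 8)/(4*v^4 - 8*v^3 + 8*v^2 - 4*v + 1)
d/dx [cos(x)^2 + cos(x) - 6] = -sin(x) - sin(2*x)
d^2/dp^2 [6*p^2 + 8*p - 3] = 12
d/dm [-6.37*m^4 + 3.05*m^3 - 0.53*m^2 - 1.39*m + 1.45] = -25.48*m^3 + 9.15*m^2 - 1.06*m - 1.39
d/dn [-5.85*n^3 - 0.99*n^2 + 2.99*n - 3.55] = -17.55*n^2 - 1.98*n + 2.99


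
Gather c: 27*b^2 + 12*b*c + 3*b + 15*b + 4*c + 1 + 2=27*b^2 + 18*b + c*(12*b + 4) + 3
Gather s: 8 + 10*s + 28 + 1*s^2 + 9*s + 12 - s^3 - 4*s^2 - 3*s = -s^3 - 3*s^2 + 16*s + 48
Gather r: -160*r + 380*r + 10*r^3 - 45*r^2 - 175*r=10*r^3 - 45*r^2 + 45*r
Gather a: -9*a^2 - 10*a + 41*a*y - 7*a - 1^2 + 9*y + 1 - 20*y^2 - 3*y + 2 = -9*a^2 + a*(41*y - 17) - 20*y^2 + 6*y + 2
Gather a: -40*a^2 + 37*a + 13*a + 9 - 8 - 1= -40*a^2 + 50*a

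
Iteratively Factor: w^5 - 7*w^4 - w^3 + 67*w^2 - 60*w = (w - 4)*(w^4 - 3*w^3 - 13*w^2 + 15*w) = w*(w - 4)*(w^3 - 3*w^2 - 13*w + 15) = w*(w - 4)*(w - 1)*(w^2 - 2*w - 15) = w*(w - 5)*(w - 4)*(w - 1)*(w + 3)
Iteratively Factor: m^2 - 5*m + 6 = (m - 2)*(m - 3)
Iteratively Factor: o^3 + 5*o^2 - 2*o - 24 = (o - 2)*(o^2 + 7*o + 12) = (o - 2)*(o + 3)*(o + 4)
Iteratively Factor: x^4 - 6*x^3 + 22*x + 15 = (x - 5)*(x^3 - x^2 - 5*x - 3) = (x - 5)*(x + 1)*(x^2 - 2*x - 3) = (x - 5)*(x - 3)*(x + 1)*(x + 1)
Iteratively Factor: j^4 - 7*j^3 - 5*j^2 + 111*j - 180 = (j - 3)*(j^3 - 4*j^2 - 17*j + 60) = (j - 5)*(j - 3)*(j^2 + j - 12) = (j - 5)*(j - 3)^2*(j + 4)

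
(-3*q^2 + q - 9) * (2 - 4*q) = 12*q^3 - 10*q^2 + 38*q - 18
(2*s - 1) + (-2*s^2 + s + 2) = -2*s^2 + 3*s + 1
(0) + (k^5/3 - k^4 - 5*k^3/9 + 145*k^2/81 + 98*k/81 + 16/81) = k^5/3 - k^4 - 5*k^3/9 + 145*k^2/81 + 98*k/81 + 16/81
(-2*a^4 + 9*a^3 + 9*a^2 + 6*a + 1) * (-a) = 2*a^5 - 9*a^4 - 9*a^3 - 6*a^2 - a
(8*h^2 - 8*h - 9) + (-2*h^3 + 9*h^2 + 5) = -2*h^3 + 17*h^2 - 8*h - 4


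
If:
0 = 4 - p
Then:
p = 4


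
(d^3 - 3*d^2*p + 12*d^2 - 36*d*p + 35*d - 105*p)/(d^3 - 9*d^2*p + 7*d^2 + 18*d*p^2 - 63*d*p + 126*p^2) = (-d - 5)/(-d + 6*p)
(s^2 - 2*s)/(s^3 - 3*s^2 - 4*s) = (2 - s)/(-s^2 + 3*s + 4)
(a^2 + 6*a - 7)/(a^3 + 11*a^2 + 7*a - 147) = (a - 1)/(a^2 + 4*a - 21)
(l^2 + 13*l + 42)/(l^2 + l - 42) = (l + 6)/(l - 6)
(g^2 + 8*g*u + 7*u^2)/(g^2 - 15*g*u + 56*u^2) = (g^2 + 8*g*u + 7*u^2)/(g^2 - 15*g*u + 56*u^2)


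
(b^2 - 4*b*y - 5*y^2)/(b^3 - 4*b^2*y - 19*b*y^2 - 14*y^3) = (-b + 5*y)/(-b^2 + 5*b*y + 14*y^2)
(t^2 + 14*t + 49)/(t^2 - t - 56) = (t + 7)/(t - 8)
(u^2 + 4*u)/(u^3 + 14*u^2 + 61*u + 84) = u/(u^2 + 10*u + 21)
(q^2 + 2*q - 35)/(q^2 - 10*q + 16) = (q^2 + 2*q - 35)/(q^2 - 10*q + 16)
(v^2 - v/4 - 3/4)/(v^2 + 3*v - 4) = (v + 3/4)/(v + 4)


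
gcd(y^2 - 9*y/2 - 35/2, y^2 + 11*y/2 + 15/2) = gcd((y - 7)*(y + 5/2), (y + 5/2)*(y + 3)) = y + 5/2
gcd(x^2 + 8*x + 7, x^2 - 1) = x + 1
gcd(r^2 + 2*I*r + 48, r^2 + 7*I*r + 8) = r + 8*I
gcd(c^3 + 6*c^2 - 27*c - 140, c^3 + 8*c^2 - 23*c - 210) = c^2 + 2*c - 35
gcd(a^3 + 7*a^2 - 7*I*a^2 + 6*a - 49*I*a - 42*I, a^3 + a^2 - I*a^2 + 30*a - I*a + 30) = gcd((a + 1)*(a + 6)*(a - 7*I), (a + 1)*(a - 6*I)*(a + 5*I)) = a + 1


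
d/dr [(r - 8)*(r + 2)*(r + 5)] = 3*r^2 - 2*r - 46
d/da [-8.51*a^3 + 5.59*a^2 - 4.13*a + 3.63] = -25.53*a^2 + 11.18*a - 4.13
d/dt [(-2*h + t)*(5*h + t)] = 3*h + 2*t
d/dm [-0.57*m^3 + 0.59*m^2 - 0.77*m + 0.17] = -1.71*m^2 + 1.18*m - 0.77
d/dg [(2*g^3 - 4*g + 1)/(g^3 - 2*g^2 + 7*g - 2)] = (-4*g^4 + 36*g^3 - 23*g^2 + 4*g + 1)/(g^6 - 4*g^5 + 18*g^4 - 32*g^3 + 57*g^2 - 28*g + 4)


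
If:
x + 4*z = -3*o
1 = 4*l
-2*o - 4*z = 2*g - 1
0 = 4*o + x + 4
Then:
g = 9/2 - 6*z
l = 1/4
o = 4*z - 4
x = 12 - 16*z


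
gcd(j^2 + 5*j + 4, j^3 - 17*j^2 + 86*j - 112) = 1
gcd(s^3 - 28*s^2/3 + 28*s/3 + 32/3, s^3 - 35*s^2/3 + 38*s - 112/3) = s - 2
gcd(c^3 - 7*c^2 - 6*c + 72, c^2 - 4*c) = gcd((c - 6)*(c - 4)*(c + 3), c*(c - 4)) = c - 4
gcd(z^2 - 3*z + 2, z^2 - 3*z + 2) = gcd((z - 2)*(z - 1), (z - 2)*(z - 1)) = z^2 - 3*z + 2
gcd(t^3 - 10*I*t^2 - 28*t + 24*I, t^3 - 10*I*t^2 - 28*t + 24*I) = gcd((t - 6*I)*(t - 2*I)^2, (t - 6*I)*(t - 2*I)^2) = t^3 - 10*I*t^2 - 28*t + 24*I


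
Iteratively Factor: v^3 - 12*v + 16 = (v - 2)*(v^2 + 2*v - 8) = (v - 2)*(v + 4)*(v - 2)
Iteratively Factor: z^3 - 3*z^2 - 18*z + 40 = (z - 2)*(z^2 - z - 20) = (z - 2)*(z + 4)*(z - 5)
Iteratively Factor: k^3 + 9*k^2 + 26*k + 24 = (k + 4)*(k^2 + 5*k + 6) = (k + 2)*(k + 4)*(k + 3)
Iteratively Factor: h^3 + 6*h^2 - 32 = (h + 4)*(h^2 + 2*h - 8) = (h + 4)^2*(h - 2)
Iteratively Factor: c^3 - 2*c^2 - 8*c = (c + 2)*(c^2 - 4*c) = c*(c + 2)*(c - 4)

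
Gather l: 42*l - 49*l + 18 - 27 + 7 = -7*l - 2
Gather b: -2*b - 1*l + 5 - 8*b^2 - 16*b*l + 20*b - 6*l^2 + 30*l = -8*b^2 + b*(18 - 16*l) - 6*l^2 + 29*l + 5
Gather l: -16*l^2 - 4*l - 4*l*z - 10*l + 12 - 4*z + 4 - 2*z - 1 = -16*l^2 + l*(-4*z - 14) - 6*z + 15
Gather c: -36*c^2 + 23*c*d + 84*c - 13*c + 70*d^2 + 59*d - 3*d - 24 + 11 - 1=-36*c^2 + c*(23*d + 71) + 70*d^2 + 56*d - 14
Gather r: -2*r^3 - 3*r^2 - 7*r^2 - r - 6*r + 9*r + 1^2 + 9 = -2*r^3 - 10*r^2 + 2*r + 10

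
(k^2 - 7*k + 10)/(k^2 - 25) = (k - 2)/(k + 5)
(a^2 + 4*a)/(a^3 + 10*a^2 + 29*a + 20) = a/(a^2 + 6*a + 5)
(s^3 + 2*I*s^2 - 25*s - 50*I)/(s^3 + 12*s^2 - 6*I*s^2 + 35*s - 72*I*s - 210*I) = (s^2 + s*(-5 + 2*I) - 10*I)/(s^2 + s*(7 - 6*I) - 42*I)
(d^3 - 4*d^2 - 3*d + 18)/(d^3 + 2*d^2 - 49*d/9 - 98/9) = 9*(d^2 - 6*d + 9)/(9*d^2 - 49)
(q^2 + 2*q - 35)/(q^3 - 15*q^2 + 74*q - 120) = (q + 7)/(q^2 - 10*q + 24)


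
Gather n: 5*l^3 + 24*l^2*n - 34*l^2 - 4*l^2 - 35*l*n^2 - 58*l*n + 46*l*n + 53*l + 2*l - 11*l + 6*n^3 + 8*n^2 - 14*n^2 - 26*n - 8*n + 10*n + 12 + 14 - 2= 5*l^3 - 38*l^2 + 44*l + 6*n^3 + n^2*(-35*l - 6) + n*(24*l^2 - 12*l - 24) + 24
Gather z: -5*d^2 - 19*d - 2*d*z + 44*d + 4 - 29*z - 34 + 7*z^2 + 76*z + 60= -5*d^2 + 25*d + 7*z^2 + z*(47 - 2*d) + 30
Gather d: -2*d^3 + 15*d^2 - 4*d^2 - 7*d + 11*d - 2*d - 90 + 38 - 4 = -2*d^3 + 11*d^2 + 2*d - 56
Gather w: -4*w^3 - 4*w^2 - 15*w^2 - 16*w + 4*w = -4*w^3 - 19*w^2 - 12*w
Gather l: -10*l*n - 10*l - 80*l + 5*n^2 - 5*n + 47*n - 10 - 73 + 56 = l*(-10*n - 90) + 5*n^2 + 42*n - 27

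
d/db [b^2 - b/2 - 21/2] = 2*b - 1/2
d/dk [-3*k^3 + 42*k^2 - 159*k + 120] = -9*k^2 + 84*k - 159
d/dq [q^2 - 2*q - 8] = 2*q - 2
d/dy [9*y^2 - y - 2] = 18*y - 1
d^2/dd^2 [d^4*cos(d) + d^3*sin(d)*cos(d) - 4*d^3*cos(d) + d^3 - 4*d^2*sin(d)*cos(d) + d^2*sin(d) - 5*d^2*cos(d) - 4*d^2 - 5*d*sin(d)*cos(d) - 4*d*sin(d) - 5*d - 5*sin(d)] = -d^4*cos(d) - 8*d^3*sin(d) - 2*d^3*sin(2*d) + 4*d^3*cos(d) + 23*d^2*sin(d) + 8*d^2*sin(2*d) + 17*d^2*cos(d) + 6*d^2*cos(2*d) + 24*d*sin(d) + 13*d*sin(2*d) - 20*d*cos(d) - 16*d*cos(2*d) + 6*d + 7*sin(d) - 4*sin(2*d) - 18*cos(d) - 10*cos(2*d) - 8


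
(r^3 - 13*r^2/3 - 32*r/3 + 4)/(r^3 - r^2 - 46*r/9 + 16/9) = 3*(r - 6)/(3*r - 8)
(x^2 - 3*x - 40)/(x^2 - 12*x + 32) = (x + 5)/(x - 4)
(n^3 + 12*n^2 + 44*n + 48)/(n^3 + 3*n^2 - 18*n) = (n^2 + 6*n + 8)/(n*(n - 3))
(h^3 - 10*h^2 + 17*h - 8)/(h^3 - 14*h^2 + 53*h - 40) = (h - 1)/(h - 5)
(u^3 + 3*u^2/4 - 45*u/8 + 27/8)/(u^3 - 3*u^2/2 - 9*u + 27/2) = (u - 3/4)/(u - 3)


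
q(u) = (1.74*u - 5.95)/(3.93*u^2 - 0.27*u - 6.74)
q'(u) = (0.27 - 7.86*u)*(1.74*u - 5.95)/(3.93*u^2 - 0.27*u - 6.74)^2 + 1.74/(3.93*u^2 - 0.27*u - 6.74)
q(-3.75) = -0.25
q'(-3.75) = -0.12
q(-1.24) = 22.37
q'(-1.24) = -623.03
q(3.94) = 0.02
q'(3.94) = 0.02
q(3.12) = -0.02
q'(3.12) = 0.07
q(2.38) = -0.12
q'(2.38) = 0.27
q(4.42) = 0.03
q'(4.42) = 0.01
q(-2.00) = -0.99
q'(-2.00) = -1.48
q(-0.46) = 1.17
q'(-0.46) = -1.08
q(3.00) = -0.03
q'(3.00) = 0.08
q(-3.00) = -0.38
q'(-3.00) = -0.25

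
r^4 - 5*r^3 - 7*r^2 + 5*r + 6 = (r - 6)*(r - 1)*(r + 1)^2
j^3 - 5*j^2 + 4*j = j*(j - 4)*(j - 1)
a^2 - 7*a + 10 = (a - 5)*(a - 2)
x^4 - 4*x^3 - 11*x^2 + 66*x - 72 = (x - 3)^2*(x - 2)*(x + 4)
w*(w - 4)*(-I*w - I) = -I*w^3 + 3*I*w^2 + 4*I*w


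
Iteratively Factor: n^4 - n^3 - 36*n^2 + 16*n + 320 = (n + 4)*(n^3 - 5*n^2 - 16*n + 80) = (n - 5)*(n + 4)*(n^2 - 16) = (n - 5)*(n - 4)*(n + 4)*(n + 4)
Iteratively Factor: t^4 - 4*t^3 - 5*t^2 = (t)*(t^3 - 4*t^2 - 5*t) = t*(t + 1)*(t^2 - 5*t) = t^2*(t + 1)*(t - 5)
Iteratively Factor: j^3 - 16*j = (j + 4)*(j^2 - 4*j) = (j - 4)*(j + 4)*(j)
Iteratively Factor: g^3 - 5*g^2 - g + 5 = (g - 1)*(g^2 - 4*g - 5) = (g - 5)*(g - 1)*(g + 1)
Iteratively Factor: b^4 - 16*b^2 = (b - 4)*(b^3 + 4*b^2) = b*(b - 4)*(b^2 + 4*b) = b^2*(b - 4)*(b + 4)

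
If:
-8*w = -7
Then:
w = 7/8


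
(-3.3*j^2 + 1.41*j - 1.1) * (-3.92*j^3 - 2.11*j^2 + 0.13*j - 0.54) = 12.936*j^5 + 1.4358*j^4 + 0.9079*j^3 + 4.2863*j^2 - 0.9044*j + 0.594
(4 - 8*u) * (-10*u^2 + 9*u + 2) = 80*u^3 - 112*u^2 + 20*u + 8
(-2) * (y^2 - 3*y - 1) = -2*y^2 + 6*y + 2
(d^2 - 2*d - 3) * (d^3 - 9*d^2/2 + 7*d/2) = d^5 - 13*d^4/2 + 19*d^3/2 + 13*d^2/2 - 21*d/2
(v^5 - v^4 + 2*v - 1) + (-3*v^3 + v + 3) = v^5 - v^4 - 3*v^3 + 3*v + 2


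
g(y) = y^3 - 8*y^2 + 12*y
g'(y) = 3*y^2 - 16*y + 12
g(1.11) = 4.83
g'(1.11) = -2.06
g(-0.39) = -5.96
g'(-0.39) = 18.70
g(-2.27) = -80.16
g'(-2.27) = 63.78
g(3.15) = -10.32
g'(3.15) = -8.63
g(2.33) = -2.82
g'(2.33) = -8.99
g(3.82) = -15.16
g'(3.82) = -5.34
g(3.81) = -15.10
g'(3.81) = -5.41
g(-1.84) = -55.39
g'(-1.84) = 51.60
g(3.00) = -9.00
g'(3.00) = -9.00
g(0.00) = 0.00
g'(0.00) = 12.00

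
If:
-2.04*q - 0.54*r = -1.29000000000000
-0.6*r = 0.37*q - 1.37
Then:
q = 0.03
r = 2.26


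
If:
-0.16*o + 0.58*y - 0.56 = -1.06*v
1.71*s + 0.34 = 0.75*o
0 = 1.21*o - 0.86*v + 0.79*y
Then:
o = 0.42061135371179 - 1.16698689956332*y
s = -0.511836359457596*y - 0.0143517454480451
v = 0.5917903930131 - 0.723318777292576*y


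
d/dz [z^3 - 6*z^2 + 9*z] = 3*z^2 - 12*z + 9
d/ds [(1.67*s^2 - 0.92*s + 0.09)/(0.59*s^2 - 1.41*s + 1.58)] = (-1.8119*s^2 + 5.171*s - 1.3267)/(0.3481*s^4 - 1.6638*s^3 + 3.8525*s^2 - 4.4556*s + 2.4964)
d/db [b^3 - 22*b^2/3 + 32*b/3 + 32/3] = 3*b^2 - 44*b/3 + 32/3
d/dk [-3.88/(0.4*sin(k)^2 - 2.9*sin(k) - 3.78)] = (3.104*sin(k) - 11.252)*cos(k)/(-0.4*sin(k)^2 + 2.9*sin(k) + 3.78)^2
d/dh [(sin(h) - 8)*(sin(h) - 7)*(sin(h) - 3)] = (3*sin(h)^2 - 36*sin(h) + 101)*cos(h)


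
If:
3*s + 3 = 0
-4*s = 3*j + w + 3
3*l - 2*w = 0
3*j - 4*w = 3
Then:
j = 7/15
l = -4/15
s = -1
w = -2/5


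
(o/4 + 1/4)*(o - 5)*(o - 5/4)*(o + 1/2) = o^4/4 - 19*o^3/16 - 21*o^2/32 + 25*o/16 + 25/32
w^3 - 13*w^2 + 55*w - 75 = (w - 5)^2*(w - 3)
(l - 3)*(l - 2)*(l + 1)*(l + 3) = l^4 - l^3 - 11*l^2 + 9*l + 18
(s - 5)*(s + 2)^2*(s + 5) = s^4 + 4*s^3 - 21*s^2 - 100*s - 100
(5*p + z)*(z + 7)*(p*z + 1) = 5*p^2*z^2 + 35*p^2*z + p*z^3 + 7*p*z^2 + 5*p*z + 35*p + z^2 + 7*z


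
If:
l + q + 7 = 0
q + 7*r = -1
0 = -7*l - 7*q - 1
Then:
No Solution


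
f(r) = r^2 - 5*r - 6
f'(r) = 2*r - 5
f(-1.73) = 5.64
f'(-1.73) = -8.46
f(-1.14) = 1.00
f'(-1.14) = -7.28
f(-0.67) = -2.20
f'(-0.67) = -6.34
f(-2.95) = 17.45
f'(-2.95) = -10.90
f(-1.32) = 2.34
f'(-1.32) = -7.64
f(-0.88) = -0.83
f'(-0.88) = -6.76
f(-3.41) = 22.68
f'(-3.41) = -11.82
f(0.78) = -9.29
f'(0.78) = -3.44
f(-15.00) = 294.00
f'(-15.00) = -35.00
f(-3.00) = 18.00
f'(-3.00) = -11.00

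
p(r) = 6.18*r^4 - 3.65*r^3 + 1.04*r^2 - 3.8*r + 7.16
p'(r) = 24.72*r^3 - 10.95*r^2 + 2.08*r - 3.8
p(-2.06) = 162.60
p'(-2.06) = -270.65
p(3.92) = 1247.64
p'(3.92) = 1325.13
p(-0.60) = 11.40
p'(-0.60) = -14.33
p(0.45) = 5.58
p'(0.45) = -2.83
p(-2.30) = 238.75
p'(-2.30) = -367.28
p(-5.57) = 6639.87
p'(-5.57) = -4626.94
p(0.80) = 5.45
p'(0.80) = 3.51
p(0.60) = 5.27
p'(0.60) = -1.15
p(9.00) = 37943.33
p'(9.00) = 17148.85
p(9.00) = 37943.33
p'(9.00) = 17148.85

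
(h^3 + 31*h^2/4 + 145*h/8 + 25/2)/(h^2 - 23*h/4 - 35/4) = (h^2 + 13*h/2 + 10)/(h - 7)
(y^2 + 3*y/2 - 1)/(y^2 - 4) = (y - 1/2)/(y - 2)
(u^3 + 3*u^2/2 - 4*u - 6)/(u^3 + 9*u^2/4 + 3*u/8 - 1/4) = 4*(2*u^2 - u - 6)/(8*u^2 + 2*u - 1)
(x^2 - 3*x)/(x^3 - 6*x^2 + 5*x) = (x - 3)/(x^2 - 6*x + 5)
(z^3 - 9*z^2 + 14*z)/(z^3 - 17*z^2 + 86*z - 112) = z/(z - 8)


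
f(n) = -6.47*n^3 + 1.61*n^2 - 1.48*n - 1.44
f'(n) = -19.41*n^2 + 3.22*n - 1.48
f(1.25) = -13.41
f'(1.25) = -27.78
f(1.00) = -7.78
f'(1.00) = -17.67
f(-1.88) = 50.02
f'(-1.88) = -76.14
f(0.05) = -1.51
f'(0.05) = -1.37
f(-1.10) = 10.75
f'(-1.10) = -28.51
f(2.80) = -134.99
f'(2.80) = -144.64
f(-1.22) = 14.51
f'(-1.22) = -34.30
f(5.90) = -1282.93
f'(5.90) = -658.14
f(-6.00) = 1462.92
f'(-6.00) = -719.56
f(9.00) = -4600.98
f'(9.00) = -1544.71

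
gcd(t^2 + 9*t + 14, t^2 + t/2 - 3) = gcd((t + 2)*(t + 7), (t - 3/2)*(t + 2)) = t + 2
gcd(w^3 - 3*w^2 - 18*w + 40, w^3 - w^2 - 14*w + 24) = w^2 + 2*w - 8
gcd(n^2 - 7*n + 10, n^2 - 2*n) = n - 2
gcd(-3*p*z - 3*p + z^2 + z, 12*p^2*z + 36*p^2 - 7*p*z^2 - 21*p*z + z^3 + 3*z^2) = -3*p + z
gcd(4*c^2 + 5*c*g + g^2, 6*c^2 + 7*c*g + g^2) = c + g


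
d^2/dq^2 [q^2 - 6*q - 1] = 2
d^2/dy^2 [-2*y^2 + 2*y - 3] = -4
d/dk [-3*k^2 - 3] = -6*k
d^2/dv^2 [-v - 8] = 0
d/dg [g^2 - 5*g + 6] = 2*g - 5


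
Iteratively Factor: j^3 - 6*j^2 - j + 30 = (j - 3)*(j^2 - 3*j - 10) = (j - 5)*(j - 3)*(j + 2)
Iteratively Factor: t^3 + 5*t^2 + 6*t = (t + 3)*(t^2 + 2*t) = t*(t + 3)*(t + 2)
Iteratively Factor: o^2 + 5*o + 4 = (o + 1)*(o + 4)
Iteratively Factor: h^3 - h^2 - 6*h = (h - 3)*(h^2 + 2*h) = (h - 3)*(h + 2)*(h)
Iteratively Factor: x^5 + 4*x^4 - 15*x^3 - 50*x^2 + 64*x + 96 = (x - 2)*(x^4 + 6*x^3 - 3*x^2 - 56*x - 48) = (x - 3)*(x - 2)*(x^3 + 9*x^2 + 24*x + 16) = (x - 3)*(x - 2)*(x + 4)*(x^2 + 5*x + 4) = (x - 3)*(x - 2)*(x + 1)*(x + 4)*(x + 4)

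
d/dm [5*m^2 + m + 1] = 10*m + 1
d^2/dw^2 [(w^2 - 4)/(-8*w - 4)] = 15/(2*(8*w^3 + 12*w^2 + 6*w + 1))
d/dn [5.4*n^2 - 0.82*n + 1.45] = 10.8*n - 0.82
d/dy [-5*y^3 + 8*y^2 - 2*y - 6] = -15*y^2 + 16*y - 2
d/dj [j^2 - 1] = 2*j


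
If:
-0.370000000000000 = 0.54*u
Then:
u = -0.69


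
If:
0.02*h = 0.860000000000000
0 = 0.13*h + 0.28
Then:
No Solution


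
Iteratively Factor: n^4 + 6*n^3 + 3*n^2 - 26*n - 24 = (n + 1)*(n^3 + 5*n^2 - 2*n - 24) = (n - 2)*(n + 1)*(n^2 + 7*n + 12) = (n - 2)*(n + 1)*(n + 4)*(n + 3)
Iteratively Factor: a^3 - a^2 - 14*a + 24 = (a + 4)*(a^2 - 5*a + 6) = (a - 3)*(a + 4)*(a - 2)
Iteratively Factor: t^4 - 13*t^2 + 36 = (t - 3)*(t^3 + 3*t^2 - 4*t - 12) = (t - 3)*(t + 3)*(t^2 - 4) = (t - 3)*(t - 2)*(t + 3)*(t + 2)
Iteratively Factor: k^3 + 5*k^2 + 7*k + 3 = (k + 1)*(k^2 + 4*k + 3) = (k + 1)^2*(k + 3)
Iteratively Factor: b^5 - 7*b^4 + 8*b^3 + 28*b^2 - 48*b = (b - 3)*(b^4 - 4*b^3 - 4*b^2 + 16*b) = (b - 3)*(b + 2)*(b^3 - 6*b^2 + 8*b) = (b - 3)*(b - 2)*(b + 2)*(b^2 - 4*b) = b*(b - 3)*(b - 2)*(b + 2)*(b - 4)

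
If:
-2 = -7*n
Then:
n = 2/7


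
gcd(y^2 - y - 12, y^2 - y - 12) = y^2 - y - 12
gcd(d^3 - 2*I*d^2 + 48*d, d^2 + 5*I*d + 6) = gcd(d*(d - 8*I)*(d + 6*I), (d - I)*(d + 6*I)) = d + 6*I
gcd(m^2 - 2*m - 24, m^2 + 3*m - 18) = 1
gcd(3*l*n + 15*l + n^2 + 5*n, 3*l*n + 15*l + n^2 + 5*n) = 3*l*n + 15*l + n^2 + 5*n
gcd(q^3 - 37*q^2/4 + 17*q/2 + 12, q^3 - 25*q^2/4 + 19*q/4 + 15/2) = q^2 - 5*q/4 - 3/2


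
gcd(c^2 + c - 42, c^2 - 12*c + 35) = 1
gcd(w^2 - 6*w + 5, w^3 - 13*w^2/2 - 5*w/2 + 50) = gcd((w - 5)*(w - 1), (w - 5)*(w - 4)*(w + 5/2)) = w - 5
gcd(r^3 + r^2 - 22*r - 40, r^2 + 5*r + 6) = r + 2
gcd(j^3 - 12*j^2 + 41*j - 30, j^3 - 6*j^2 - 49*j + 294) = j - 6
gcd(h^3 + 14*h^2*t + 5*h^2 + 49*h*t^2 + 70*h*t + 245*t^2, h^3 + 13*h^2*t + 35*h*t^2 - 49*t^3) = h^2 + 14*h*t + 49*t^2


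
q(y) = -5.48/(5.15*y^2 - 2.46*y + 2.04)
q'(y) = -5.48*(2.46 - 10.3*y)/(5.15*y^2 - 2.46*y + 2.04)^2 = (56.444*y - 13.4808)/(5.15*y^2 - 2.46*y + 2.04)^2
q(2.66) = -0.17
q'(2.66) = 0.13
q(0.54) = -2.48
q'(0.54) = 3.47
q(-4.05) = -0.06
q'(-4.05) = -0.03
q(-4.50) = -0.05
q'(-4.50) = -0.02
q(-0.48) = -1.24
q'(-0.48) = -2.09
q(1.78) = -0.39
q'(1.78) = 0.45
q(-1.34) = -0.38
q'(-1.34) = -0.42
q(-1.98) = -0.20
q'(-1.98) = -0.17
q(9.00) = -0.01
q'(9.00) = 0.00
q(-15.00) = -0.00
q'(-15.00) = -0.00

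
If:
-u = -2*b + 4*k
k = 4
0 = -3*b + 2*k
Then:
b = 8/3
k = 4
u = -32/3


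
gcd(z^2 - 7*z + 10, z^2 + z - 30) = z - 5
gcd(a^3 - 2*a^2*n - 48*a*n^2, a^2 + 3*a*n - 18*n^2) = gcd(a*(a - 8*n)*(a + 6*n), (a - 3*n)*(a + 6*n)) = a + 6*n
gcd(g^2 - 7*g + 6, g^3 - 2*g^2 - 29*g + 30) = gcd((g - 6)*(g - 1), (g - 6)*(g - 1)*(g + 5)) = g^2 - 7*g + 6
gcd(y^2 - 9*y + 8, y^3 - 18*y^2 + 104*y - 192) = y - 8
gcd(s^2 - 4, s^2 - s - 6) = s + 2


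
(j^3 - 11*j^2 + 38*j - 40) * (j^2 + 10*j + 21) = j^5 - j^4 - 51*j^3 + 109*j^2 + 398*j - 840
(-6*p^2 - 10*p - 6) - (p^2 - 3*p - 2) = -7*p^2 - 7*p - 4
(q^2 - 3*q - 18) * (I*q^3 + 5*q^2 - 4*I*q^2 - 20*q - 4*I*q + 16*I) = I*q^5 + 5*q^4 - 7*I*q^4 - 35*q^3 - 10*I*q^3 - 30*q^2 + 100*I*q^2 + 360*q + 24*I*q - 288*I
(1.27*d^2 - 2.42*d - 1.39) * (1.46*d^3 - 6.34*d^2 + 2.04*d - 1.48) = 1.8542*d^5 - 11.585*d^4 + 15.9042*d^3 + 1.9962*d^2 + 0.746*d + 2.0572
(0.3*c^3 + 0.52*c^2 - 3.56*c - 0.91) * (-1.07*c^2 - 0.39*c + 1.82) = -0.321*c^5 - 0.6734*c^4 + 4.1524*c^3 + 3.3085*c^2 - 6.1243*c - 1.6562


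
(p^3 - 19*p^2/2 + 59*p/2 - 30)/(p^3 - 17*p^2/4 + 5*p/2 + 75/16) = 8*(p^2 - 7*p + 12)/(8*p^2 - 14*p - 15)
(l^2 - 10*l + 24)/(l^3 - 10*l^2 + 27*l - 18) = (l - 4)/(l^2 - 4*l + 3)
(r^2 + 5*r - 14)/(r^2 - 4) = (r + 7)/(r + 2)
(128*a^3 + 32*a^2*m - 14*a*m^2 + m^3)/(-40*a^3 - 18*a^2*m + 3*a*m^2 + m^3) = (-64*a^2 + 16*a*m - m^2)/(20*a^2 - a*m - m^2)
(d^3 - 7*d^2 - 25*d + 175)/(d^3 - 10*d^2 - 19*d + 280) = (d - 5)/(d - 8)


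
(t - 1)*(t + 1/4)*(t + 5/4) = t^3 + t^2/2 - 19*t/16 - 5/16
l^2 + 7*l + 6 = (l + 1)*(l + 6)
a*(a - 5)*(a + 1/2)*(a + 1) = a^4 - 7*a^3/2 - 7*a^2 - 5*a/2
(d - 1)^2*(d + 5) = d^3 + 3*d^2 - 9*d + 5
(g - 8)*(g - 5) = g^2 - 13*g + 40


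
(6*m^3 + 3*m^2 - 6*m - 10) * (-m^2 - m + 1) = -6*m^5 - 9*m^4 + 9*m^3 + 19*m^2 + 4*m - 10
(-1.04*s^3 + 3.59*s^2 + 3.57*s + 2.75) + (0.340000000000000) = -1.04*s^3 + 3.59*s^2 + 3.57*s + 3.09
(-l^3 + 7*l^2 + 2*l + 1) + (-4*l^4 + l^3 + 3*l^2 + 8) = -4*l^4 + 10*l^2 + 2*l + 9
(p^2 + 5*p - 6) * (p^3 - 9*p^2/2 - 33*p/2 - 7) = p^5 + p^4/2 - 45*p^3 - 125*p^2/2 + 64*p + 42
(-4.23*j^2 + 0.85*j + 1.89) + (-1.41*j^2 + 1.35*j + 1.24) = -5.64*j^2 + 2.2*j + 3.13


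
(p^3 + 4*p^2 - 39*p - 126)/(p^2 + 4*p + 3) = (p^2 + p - 42)/(p + 1)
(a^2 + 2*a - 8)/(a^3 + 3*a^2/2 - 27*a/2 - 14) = 2*(a - 2)/(2*a^2 - 5*a - 7)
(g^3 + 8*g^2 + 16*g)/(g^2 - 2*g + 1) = g*(g^2 + 8*g + 16)/(g^2 - 2*g + 1)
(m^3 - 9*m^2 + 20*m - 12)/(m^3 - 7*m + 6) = (m - 6)/(m + 3)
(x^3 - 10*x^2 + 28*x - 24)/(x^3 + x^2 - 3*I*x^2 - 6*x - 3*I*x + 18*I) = (x^2 - 8*x + 12)/(x^2 + 3*x*(1 - I) - 9*I)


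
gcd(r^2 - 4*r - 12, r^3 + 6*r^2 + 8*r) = r + 2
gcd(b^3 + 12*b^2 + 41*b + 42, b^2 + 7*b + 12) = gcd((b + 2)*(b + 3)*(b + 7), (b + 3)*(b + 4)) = b + 3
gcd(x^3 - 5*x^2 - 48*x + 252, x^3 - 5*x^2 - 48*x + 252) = x^3 - 5*x^2 - 48*x + 252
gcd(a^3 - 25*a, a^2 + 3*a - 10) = a + 5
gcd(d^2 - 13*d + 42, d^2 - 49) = d - 7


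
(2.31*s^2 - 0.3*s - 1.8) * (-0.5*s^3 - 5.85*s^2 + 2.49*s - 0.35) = -1.155*s^5 - 13.3635*s^4 + 8.4069*s^3 + 8.9745*s^2 - 4.377*s + 0.63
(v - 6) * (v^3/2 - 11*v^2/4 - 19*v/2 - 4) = v^4/2 - 23*v^3/4 + 7*v^2 + 53*v + 24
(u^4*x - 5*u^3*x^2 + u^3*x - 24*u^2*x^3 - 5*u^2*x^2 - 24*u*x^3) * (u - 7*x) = u^5*x - 12*u^4*x^2 + u^4*x + 11*u^3*x^3 - 12*u^3*x^2 + 168*u^2*x^4 + 11*u^2*x^3 + 168*u*x^4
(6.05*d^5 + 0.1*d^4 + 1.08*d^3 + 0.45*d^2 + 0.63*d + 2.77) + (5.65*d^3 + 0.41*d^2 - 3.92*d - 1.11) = 6.05*d^5 + 0.1*d^4 + 6.73*d^3 + 0.86*d^2 - 3.29*d + 1.66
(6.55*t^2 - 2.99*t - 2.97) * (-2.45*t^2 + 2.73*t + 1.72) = -16.0475*t^4 + 25.207*t^3 + 10.3798*t^2 - 13.2509*t - 5.1084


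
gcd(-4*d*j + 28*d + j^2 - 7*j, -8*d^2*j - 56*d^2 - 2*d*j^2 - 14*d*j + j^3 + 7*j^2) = 4*d - j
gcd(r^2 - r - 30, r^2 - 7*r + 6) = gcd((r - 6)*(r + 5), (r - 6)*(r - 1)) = r - 6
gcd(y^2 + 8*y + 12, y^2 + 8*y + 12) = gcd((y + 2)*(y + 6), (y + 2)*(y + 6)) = y^2 + 8*y + 12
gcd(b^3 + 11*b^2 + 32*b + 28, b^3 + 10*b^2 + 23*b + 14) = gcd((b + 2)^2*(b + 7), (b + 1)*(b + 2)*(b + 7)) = b^2 + 9*b + 14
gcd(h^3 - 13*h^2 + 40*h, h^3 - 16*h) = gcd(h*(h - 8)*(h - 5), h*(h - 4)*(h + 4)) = h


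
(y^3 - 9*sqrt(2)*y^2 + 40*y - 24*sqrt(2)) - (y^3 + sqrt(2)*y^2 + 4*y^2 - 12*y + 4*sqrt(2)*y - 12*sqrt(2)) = -10*sqrt(2)*y^2 - 4*y^2 - 4*sqrt(2)*y + 52*y - 12*sqrt(2)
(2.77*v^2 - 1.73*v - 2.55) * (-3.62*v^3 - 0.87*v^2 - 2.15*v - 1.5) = -10.0274*v^5 + 3.8527*v^4 + 4.7806*v^3 + 1.783*v^2 + 8.0775*v + 3.825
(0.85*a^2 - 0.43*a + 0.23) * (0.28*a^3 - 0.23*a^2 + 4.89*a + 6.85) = 0.238*a^5 - 0.3159*a^4 + 4.3198*a^3 + 3.6669*a^2 - 1.8208*a + 1.5755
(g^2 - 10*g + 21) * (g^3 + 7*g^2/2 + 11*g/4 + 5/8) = g^5 - 13*g^4/2 - 45*g^3/4 + 373*g^2/8 + 103*g/2 + 105/8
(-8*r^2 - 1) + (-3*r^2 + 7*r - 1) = -11*r^2 + 7*r - 2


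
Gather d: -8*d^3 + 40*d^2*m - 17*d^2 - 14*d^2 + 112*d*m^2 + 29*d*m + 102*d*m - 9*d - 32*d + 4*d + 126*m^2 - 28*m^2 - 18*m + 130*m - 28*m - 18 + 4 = -8*d^3 + d^2*(40*m - 31) + d*(112*m^2 + 131*m - 37) + 98*m^2 + 84*m - 14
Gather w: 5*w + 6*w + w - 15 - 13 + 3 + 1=12*w - 24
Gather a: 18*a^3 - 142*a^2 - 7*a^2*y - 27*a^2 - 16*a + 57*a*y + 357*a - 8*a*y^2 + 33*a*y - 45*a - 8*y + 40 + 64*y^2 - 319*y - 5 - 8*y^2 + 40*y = 18*a^3 + a^2*(-7*y - 169) + a*(-8*y^2 + 90*y + 296) + 56*y^2 - 287*y + 35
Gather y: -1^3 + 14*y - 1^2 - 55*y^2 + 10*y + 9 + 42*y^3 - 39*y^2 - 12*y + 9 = 42*y^3 - 94*y^2 + 12*y + 16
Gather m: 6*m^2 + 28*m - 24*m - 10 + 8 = 6*m^2 + 4*m - 2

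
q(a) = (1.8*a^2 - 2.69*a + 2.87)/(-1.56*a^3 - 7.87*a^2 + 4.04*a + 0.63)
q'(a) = (3.6*a - 2.69)/(-1.56*a^3 - 7.87*a^2 + 4.04*a + 0.63) + (1.8*a^2 - 2.69*a + 2.87)*(4.68*a^2 + 15.74*a - 4.04)/(-1.56*a^3 - 7.87*a^2 + 4.04*a + 0.63)^2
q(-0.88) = -0.83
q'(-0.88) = -0.76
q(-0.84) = -0.87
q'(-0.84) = -0.86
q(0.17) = 2.28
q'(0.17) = -4.51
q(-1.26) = -0.66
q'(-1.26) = -0.26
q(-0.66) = -1.08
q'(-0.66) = -1.66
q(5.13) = -0.09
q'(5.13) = 0.01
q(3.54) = -0.10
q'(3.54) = 0.01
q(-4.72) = -1.87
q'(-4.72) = 2.30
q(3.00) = -0.11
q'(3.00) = 0.01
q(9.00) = -0.07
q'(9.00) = 0.00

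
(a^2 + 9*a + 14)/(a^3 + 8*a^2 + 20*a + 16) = (a + 7)/(a^2 + 6*a + 8)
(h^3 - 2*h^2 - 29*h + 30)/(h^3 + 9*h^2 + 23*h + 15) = (h^2 - 7*h + 6)/(h^2 + 4*h + 3)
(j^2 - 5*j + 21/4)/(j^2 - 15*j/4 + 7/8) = 2*(2*j - 3)/(4*j - 1)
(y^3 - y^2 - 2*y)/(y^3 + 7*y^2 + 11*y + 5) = y*(y - 2)/(y^2 + 6*y + 5)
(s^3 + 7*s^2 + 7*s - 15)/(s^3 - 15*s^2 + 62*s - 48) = (s^2 + 8*s + 15)/(s^2 - 14*s + 48)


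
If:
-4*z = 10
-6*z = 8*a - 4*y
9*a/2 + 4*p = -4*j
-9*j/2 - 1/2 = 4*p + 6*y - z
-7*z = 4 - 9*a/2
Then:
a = -3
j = 84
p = -645/8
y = -39/4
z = -5/2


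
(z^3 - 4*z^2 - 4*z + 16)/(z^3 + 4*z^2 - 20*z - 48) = (z - 2)/(z + 6)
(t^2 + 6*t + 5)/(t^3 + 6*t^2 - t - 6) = (t + 5)/(t^2 + 5*t - 6)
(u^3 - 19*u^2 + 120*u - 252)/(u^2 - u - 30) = (u^2 - 13*u + 42)/(u + 5)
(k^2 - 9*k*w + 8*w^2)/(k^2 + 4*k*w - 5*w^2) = (k - 8*w)/(k + 5*w)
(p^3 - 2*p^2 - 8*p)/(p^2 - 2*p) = (p^2 - 2*p - 8)/(p - 2)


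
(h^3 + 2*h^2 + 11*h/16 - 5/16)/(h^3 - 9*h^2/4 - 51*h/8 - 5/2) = (4*h^2 + 3*h - 1)/(2*(2*h^2 - 7*h - 4))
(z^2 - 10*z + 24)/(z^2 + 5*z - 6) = (z^2 - 10*z + 24)/(z^2 + 5*z - 6)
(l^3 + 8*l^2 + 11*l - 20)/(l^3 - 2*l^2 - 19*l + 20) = (l + 5)/(l - 5)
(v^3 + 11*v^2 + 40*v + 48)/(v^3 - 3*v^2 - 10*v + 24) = (v^2 + 8*v + 16)/(v^2 - 6*v + 8)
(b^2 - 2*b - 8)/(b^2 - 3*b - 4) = (b + 2)/(b + 1)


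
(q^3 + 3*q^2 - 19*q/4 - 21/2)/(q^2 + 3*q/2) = q + 3/2 - 7/q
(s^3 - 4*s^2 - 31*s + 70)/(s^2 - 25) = (s^2 - 9*s + 14)/(s - 5)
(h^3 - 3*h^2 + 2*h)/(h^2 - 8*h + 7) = h*(h - 2)/(h - 7)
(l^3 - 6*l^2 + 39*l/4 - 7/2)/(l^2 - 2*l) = l - 4 + 7/(4*l)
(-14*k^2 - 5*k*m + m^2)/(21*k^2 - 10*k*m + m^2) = (-2*k - m)/(3*k - m)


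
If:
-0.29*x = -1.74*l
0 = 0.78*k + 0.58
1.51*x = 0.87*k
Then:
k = -0.74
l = -0.07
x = -0.43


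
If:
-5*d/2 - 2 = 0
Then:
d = -4/5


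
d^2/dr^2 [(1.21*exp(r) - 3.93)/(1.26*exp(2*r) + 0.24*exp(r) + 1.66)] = (1.920996*exp(4*r) - 25.322976*exp(3*r) - 18.750312*exp(2*r) + 32.17152*exp(r) + 4.899988)*exp(r)/(2.000376*exp(6*r) + 1.143072*exp(5*r) + 8.123976*exp(4*r) + 3.025728*exp(3*r) + 10.703016*exp(2*r) + 1.984032*exp(r) + 4.574296)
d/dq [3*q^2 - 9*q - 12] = 6*q - 9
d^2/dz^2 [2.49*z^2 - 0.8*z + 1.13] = 4.98000000000000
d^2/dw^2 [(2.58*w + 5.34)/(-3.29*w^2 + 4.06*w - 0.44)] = (-(2.58*w + 5.34)*(6.58*w - 4.06)*(13.16*w - 8.12) + (50.9292*w + 14.1876)*(3.29*w^2 - 4.06*w + 0.44))/(3.29*w^2 - 4.06*w + 0.44)^3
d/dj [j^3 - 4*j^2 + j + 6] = 3*j^2 - 8*j + 1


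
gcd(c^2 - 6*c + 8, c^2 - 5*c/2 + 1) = c - 2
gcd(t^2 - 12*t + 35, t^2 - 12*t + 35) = t^2 - 12*t + 35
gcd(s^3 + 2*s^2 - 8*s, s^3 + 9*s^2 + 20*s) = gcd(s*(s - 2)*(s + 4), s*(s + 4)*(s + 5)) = s^2 + 4*s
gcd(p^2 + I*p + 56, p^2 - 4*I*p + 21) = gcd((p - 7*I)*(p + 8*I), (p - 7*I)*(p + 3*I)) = p - 7*I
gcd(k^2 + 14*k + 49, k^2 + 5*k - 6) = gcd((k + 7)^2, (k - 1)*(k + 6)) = 1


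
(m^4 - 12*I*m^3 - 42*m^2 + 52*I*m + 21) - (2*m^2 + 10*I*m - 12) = m^4 - 12*I*m^3 - 44*m^2 + 42*I*m + 33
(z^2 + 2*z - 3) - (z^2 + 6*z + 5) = -4*z - 8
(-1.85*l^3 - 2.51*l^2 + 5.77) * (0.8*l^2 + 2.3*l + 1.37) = -1.48*l^5 - 6.263*l^4 - 8.3075*l^3 + 1.1773*l^2 + 13.271*l + 7.9049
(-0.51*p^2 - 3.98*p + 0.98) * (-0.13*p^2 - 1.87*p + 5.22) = 0.0663*p^4 + 1.4711*p^3 + 4.653*p^2 - 22.6082*p + 5.1156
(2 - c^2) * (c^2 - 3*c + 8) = -c^4 + 3*c^3 - 6*c^2 - 6*c + 16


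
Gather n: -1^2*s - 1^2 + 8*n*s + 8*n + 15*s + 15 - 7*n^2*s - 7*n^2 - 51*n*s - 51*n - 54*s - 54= n^2*(-7*s - 7) + n*(-43*s - 43) - 40*s - 40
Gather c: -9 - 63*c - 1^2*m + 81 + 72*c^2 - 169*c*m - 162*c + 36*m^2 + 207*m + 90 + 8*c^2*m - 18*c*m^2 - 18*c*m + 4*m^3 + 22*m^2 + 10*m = c^2*(8*m + 72) + c*(-18*m^2 - 187*m - 225) + 4*m^3 + 58*m^2 + 216*m + 162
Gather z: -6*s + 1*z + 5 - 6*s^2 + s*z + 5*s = -6*s^2 - s + z*(s + 1) + 5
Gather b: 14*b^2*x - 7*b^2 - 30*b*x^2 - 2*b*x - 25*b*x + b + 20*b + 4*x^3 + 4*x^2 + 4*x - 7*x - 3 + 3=b^2*(14*x - 7) + b*(-30*x^2 - 27*x + 21) + 4*x^3 + 4*x^2 - 3*x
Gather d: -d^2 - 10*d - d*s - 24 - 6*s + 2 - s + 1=-d^2 + d*(-s - 10) - 7*s - 21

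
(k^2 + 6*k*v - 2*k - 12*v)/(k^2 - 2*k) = (k + 6*v)/k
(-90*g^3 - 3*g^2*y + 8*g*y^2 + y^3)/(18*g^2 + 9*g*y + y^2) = (-15*g^2 + 2*g*y + y^2)/(3*g + y)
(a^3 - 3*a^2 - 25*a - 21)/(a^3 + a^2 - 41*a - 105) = (a + 1)/(a + 5)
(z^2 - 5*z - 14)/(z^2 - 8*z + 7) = (z + 2)/(z - 1)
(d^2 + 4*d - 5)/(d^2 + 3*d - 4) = (d + 5)/(d + 4)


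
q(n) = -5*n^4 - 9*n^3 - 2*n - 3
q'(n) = -20*n^3 - 27*n^2 - 2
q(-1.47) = 5.18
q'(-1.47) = 3.19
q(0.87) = -13.53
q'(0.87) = -35.61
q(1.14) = -27.06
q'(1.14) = -66.72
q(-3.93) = -641.58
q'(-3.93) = 794.96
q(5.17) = -4829.21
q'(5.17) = -3487.45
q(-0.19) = -2.56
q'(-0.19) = -2.84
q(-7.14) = -9707.37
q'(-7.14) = 5901.44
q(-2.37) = -36.20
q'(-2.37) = 112.58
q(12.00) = -119259.00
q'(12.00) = -38450.00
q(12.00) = -119259.00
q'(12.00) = -38450.00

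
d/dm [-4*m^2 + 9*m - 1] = 9 - 8*m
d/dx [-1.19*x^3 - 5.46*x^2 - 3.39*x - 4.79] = -3.57*x^2 - 10.92*x - 3.39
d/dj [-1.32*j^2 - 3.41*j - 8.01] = -2.64*j - 3.41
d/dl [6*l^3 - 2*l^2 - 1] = 2*l*(9*l - 2)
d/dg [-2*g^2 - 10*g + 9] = -4*g - 10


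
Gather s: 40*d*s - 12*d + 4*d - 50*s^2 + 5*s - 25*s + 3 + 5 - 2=-8*d - 50*s^2 + s*(40*d - 20) + 6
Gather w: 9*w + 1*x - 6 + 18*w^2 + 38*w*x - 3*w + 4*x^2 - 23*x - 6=18*w^2 + w*(38*x + 6) + 4*x^2 - 22*x - 12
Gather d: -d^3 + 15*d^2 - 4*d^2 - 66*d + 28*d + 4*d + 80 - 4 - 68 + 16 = -d^3 + 11*d^2 - 34*d + 24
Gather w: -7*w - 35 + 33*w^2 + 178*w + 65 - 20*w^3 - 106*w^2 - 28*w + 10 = -20*w^3 - 73*w^2 + 143*w + 40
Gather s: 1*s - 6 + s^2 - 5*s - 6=s^2 - 4*s - 12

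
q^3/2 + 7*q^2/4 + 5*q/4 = q*(q/2 + 1/2)*(q + 5/2)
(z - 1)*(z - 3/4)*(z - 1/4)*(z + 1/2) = z^4 - 3*z^3/2 + 3*z^2/16 + 13*z/32 - 3/32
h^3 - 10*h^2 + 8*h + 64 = (h - 8)*(h - 4)*(h + 2)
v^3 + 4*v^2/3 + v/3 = v*(v + 1/3)*(v + 1)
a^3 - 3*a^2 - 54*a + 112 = (a - 8)*(a - 2)*(a + 7)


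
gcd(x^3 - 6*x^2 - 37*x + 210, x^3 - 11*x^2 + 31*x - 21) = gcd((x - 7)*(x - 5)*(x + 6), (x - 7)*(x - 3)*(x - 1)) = x - 7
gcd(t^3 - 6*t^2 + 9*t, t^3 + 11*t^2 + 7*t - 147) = t - 3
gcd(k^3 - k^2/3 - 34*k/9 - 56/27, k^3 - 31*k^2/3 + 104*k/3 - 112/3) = k - 7/3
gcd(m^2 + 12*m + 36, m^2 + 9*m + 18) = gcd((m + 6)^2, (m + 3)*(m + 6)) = m + 6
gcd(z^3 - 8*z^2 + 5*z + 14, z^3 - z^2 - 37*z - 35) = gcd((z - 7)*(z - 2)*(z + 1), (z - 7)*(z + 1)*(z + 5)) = z^2 - 6*z - 7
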